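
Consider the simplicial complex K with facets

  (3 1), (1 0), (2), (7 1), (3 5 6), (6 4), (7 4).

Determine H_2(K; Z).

H_2 ≅ 0.

Order the vertices as 0 < 1 < 2 < 3 < 4 < 5 < 6 < 7. Listing each simplex with vertices in this order, K has dimension 2 with simplices:

  0-simplices (8): [0], [1], [2], [3], [4], [5], [6], [7]
  1-simplices (8): [0,1], [1,3], [1,7], [3,5], [3,6], [4,6], [4,7], [5,6]
  2-simplices (1): [3,5,6]

giving chain groups C_0 ≅ Z^8, C_1 ≅ Z^8, C_2 ≅ Z^1.

∂_1: C_1 → C_0 maps an edge to its endpoints' difference, ∂[p,q] = q − p.
This gives a 8×8 integer matrix of rank 6; reducing to Smith normal form yields diagonal entries (1,1,1,1,1,1).

Boundary ∂_2: C_2 → C_1 sends each 2-simplex [p,q,r] to [q,r] − [p,r] + [p,q]. For instance
  ∂[3,5,6] = [5,6] − [3,6] + [3,5].
The 8×1 boundary matrix has rank 1 and Smith normal form diag(1).

Computing H_k = (kernel of ∂_k) / (image of ∂_{k+1}):

  H_2: rank ker ∂_2 − rank ∂_3 = (1 − 1) − 0 = 0, and there is no ∂_3, so H_2 ≅ 0.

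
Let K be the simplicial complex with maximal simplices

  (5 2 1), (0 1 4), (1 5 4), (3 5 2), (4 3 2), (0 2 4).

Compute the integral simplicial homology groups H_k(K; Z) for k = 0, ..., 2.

H_0 ≅ Z,  H_1 ≅ Z,  H_2 = 0.

Fix the vertex order 0 < 1 < 2 < 3 < 4 < 5 and write every simplex with vertices in increasing order. Then dim K = 2 and the simplices of K are:

  0-simplices (6): [0], [1], [2], [3], [4], [5]
  1-simplices (12): [0,1], [0,2], [0,4], [1,2], [1,4], [1,5], [2,3], [2,4], [2,5], [3,4], [3,5], [4,5]
  2-simplices (6): [0,1,4], [0,2,4], [1,2,5], [1,4,5], [2,3,4], [2,3,5]

giving chain groups C_0 ≅ Z^6, C_1 ≅ Z^12, C_2 ≅ Z^6.

Boundary ∂_1: C_1 → C_0 sends each edge [p,q] (with p < q) to q − p. For instance
  ∂[3,5] = [5] − [3].
As a 6×12 matrix over Z this has rank 5, with invariant factors (1,1,1,1,1).

∂_2: C_2 → C_1 maps a triangle to the signed sum of its edges. For instance
  ∂[2,3,4] = [3,4] − [2,4] + [2,3],
  ∂[1,2,5] = [2,5] − [1,5] + [1,2].
This gives a 12×6 integer matrix of rank 6; reducing to Smith normal form yields diagonal entries (1,1,1,1,1,1).

Reading off H_k = ker ∂_k / im ∂_{k+1}:

  H_0: rank C_0 − rank ∂_1 = 6 − 5 = 1, and the invariant factors of ∂_1 are all 1, so H_0 = Z.
  H_1: rank ker ∂_1 − rank ∂_2 = (12 − 5) − 6 = 1, and the invariant factors of ∂_2 are all 1, so H_1 = Z.
  H_2: rank ker ∂_2 − rank ∂_3 = (6 − 6) − 0 = 0, and there is no ∂_3, so H_2 = 0.

(K is a triangulation of the cylinder S^1 x I.)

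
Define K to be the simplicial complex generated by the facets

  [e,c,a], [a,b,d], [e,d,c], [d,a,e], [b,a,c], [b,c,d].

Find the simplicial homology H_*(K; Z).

We work with the vertex ordering a < b < c < d < e. The simplices of K, each written with vertices in increasing order, are:

  0-simplices (5): a, b, c, d, e
  1-simplices (9): ab, ac, ad, ae, bc, bd, cd, ce, de
  2-simplices (6): abc, abd, ace, ade, bcd, cde

so the chain groups are C_0 ≅ Z^5, C_1 ≅ Z^9, C_2 ≅ Z^6.

∂_1: C_1 → C_0 is given by ∂[p,q] = [q] − [p]. For instance
  ∂ad = d − a.
This gives a 5×9 integer matrix of rank 4; reducing to Smith normal form yields diagonal entries (1,1,1,1).

The boundary map ∂_2: C_2 → C_1 sends each 2-simplex [p,q,r] to [q,r] − [p,r] + [p,q]. For instance
  ∂ade = de − ae + ad,
  ∂abd = bd − ad + ab.
As a 9×6 matrix over Z this has rank 5, with invariant factors (1,1,1,1,1).

From H_k ≅ ker(∂_k) / im(∂_{k+1}) we obtain:

  H_0: rank C_0 − rank ∂_1 = 5 − 4 = 1, and the invariant factors of ∂_1 are all 1, so H_0 ≅ Z.
  H_1: rank ker ∂_1 − rank ∂_2 = (9 − 4) − 5 = 0, and the invariant factors of ∂_2 are all 1, so H_1 ≅ 0.
  H_2: rank ker ∂_2 − rank ∂_3 = (6 − 5) − 0 = 1, and there is no ∂_3, so H_2 ≅ Z.

As a check, the Euler characteristic is 5 − 9 + 6 = 2, which agrees with 1 − 0 + 1 = 2.

H_0 ≅ Z,  H_1 = 0,  H_2 ≅ Z.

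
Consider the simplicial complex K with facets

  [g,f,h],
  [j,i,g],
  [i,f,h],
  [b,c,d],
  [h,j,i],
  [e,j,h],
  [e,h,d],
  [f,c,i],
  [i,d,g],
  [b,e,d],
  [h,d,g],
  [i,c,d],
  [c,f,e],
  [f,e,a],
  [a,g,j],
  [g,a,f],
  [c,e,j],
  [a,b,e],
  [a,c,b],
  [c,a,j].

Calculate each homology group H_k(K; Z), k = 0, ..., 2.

K has 10 vertices, 30 edges, 20 triangles.
rank ∂_0 = 0, rank ∂_1 = 9 ⇒ b_0 = 10 − 0 − 9 = 1; all invariant factors of ∂_1 are 1 so no torsion. So H_0 ≅ Z.
rank ∂_1 = 9, rank ∂_2 = 20 ⇒ b_1 = 30 − 9 − 20 = 1; ∂_2 has invariant factor(s) [2] giving torsion. So H_1 ≅ Z ⊕ Z/2Z.
rank ∂_2 = 20, rank ∂_3 = 0 ⇒ b_2 = 20 − 20 − 0 = 0. So H_2 ≅ 0.

H_0 = Z,  H_1 = Z ⊕ Z/2Z,  H_2 = 0.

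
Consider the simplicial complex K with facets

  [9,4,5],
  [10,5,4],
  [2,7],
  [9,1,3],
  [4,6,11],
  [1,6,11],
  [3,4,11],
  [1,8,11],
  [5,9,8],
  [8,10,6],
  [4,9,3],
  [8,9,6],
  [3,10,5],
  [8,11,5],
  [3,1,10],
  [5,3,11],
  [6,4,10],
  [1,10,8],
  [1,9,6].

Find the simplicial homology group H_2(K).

K has 11 vertices, 28 edges, 18 triangles.
rank ∂_2 = 18, rank ∂_3 = 0 ⇒ b_2 = 18 − 18 − 0 = 0. So H_2 = 0.

H_2 ≅ 0.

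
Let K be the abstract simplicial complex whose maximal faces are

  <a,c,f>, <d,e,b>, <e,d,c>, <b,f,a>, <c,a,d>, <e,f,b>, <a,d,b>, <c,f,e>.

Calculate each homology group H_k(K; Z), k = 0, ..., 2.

Order the vertices as a < b < c < d < e < f. Listing each simplex with vertices in this order, K has dimension 2 with simplices:

  0-simplices (6): a, b, c, d, e, f
  1-simplices (12): ab, ac, ad, af, bd, be, bf, cd, ce, cf, de, ef
  2-simplices (8): abd, abf, acd, acf, bde, bef, cde, cef

so the chain groups are C_0 ≅ Z^6, C_1 ≅ Z^12, C_2 ≅ Z^8.

The boundary map ∂_1: C_1 → C_0 is given by ∂[p,q] = [q] − [p]. For instance
  ∂de = e − d.
The resulting 6×12 matrix has rank 5, and its Smith normal form has invariant factors (1,1,1,1,1).

∂_2: C_2 → C_1 acts by ∂[p,q,r] = [q,r] − [p,r] + [p,q]. For instance
  ∂abf = bf − af + ab,
  ∂acf = cf − af + ac.
The resulting 12×8 matrix has rank 7, and its Smith normal form has invariant factors (1,1,1,1,1,1,1).

Computing H_k = (kernel of ∂_k) / (image of ∂_{k+1}):

  H_0: rank C_0 − rank ∂_1 = 6 − 5 = 1, and the invariant factors of ∂_1 are all 1, so H_0 ≅ Z.
  H_1: rank ker ∂_1 − rank ∂_2 = (12 − 5) − 7 = 0, and the invariant factors of ∂_2 are all 1, so H_1 ≅ 0.
  H_2: rank ker ∂_2 − rank ∂_3 = (8 − 7) − 0 = 1, and there is no ∂_3, so H_2 ≅ Z.

(K is a triangulation of the 2-sphere S^2.)

H_0 = Z,  H_1 = 0,  H_2 = Z.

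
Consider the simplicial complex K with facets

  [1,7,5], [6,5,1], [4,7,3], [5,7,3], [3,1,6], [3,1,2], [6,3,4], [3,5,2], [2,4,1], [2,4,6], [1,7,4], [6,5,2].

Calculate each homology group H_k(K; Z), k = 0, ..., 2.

H_0 = Z,  H_1 = Z/2Z,  H_2 = 0.

Fix the vertex order 1 < 2 < 3 < 4 < 5 < 6 < 7 and write every simplex with vertices in increasing order. Then dim K = 2 and the simplices of K are:

  0-simplices (7): [1], [2], [3], [4], [5], [6], [7]
  1-simplices (18): [1,2], [1,3], [1,4], [1,5], [1,6], [1,7], [2,3], [2,4], [2,5], [2,6], [3,4], [3,5], [3,6], [3,7], [4,6], [4,7], [5,6], [5,7]
  2-simplices (12): [1,2,3], [1,2,4], [1,3,6], [1,4,7], [1,5,6], [1,5,7], [2,3,5], [2,4,6], [2,5,6], [3,4,6], [3,4,7], [3,5,7]

so the chain groups are C_0 ≅ Z^7, C_1 ≅ Z^18, C_2 ≅ Z^12.

Boundary ∂_1: C_1 → C_0 sends each edge [p,q] (with p < q) to q − p.
The 7×18 boundary matrix has rank 6 and Smith normal form diag(1,1,1,1,1,1).

The boundary map ∂_2: C_2 → C_1 acts by ∂[p,q,r] = [q,r] − [p,r] + [p,q]. For instance
  ∂[1,2,4] = [2,4] − [1,4] + [1,2],
  ∂[2,5,6] = [5,6] − [2,6] + [2,5].
This gives a 18×12 integer matrix of rank 12; reducing to Smith normal form yields diagonal entries (1,1,1,1,1,1,1,1,1,1,1,2).

Now H_k = ker ∂_k / im ∂_{k+1}, so:

  H_0: rank C_0 − rank ∂_1 = 7 − 6 = 1, and the invariant factors of ∂_1 are all 1, so H_0 ≅ Z.
  H_1: rank ker ∂_1 − rank ∂_2 = (18 − 6) − 12 = 0, and ∂_2 has invariant factor 2 > 1, so H_1 ≅ Z/2Z.
  H_2: rank ker ∂_2 − rank ∂_3 = (12 − 12) − 0 = 0, and there is no ∂_3, so H_2 ≅ 0.

(K is a triangulation of the real projective plane RP^2.)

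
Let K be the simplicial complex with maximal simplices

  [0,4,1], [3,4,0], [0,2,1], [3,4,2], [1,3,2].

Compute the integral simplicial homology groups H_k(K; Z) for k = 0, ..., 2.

H_0 = Z,  H_1 = Z,  H_2 = 0.

Order the vertices as 0 < 1 < 2 < 3 < 4. Listing each simplex with vertices in this order, K has dimension 2 with simplices:

  0-simplices (5): [0], [1], [2], [3], [4]
  1-simplices (10): [0,1], [0,2], [0,3], [0,4], [1,2], [1,3], [1,4], [2,3], [2,4], [3,4]
  2-simplices (5): [0,1,2], [0,1,4], [0,3,4], [1,2,3], [2,3,4]

so the chain groups are C_0 ≅ Z^5, C_1 ≅ Z^10, C_2 ≅ Z^5.

Boundary ∂_1: C_1 → C_0 is given by ∂[p,q] = [q] − [p].
As a 5×10 matrix over Z this has rank 4, with invariant factors (1,1,1,1).

∂_2: C_2 → C_1 maps a triangle to the signed sum of its edges. For instance
  ∂[2,3,4] = [3,4] − [2,4] + [2,3],
  ∂[0,3,4] = [3,4] − [0,4] + [0,3].
This gives a 10×5 integer matrix of rank 5; reducing to Smith normal form yields diagonal entries (1,1,1,1,1).

Computing H_k = (kernel of ∂_k) / (image of ∂_{k+1}):

  H_0: rank C_0 − rank ∂_1 = 5 − 4 = 1, and the invariant factors of ∂_1 are all 1, so H_0 ≅ Z.
  H_1: rank ker ∂_1 − rank ∂_2 = (10 − 4) − 5 = 1, and the invariant factors of ∂_2 are all 1, so H_1 ≅ Z.
  H_2: rank ker ∂_2 − rank ∂_3 = (5 − 5) − 0 = 0, and there is no ∂_3, so H_2 ≅ 0.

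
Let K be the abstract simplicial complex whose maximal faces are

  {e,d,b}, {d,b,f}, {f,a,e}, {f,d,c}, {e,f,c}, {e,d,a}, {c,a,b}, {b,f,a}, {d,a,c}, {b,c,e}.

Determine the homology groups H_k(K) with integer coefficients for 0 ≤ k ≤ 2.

H_0 = Z,  H_1 = Z/2Z,  H_2 = 0.

Fix the vertex order a < b < c < d < e < f and write every simplex with vertices in increasing order. Then dim K = 2 and the simplices of K are:

  0-simplices (6): a, b, c, d, e, f
  1-simplices (15): ab, ac, ad, ae, af, bc, bd, be, bf, cd, ce, cf, de, df, ef
  2-simplices (10): abc, abf, acd, ade, aef, bce, bde, bdf, cdf, cef

Hence C_0 ≅ Z^6, C_1 ≅ Z^15, C_2 ≅ Z^10.

The boundary map ∂_1: C_1 → C_0 is given by ∂[p,q] = [q] − [p].
As a 6×15 matrix over Z this has rank 5, with invariant factors (1,1,1,1,1).

Boundary ∂_2: C_2 → C_1 maps a triangle to the signed sum of its edges. For instance
  ∂acd = cd − ad + ac,
  ∂cef = ef − cf + ce.
This gives a 15×10 integer matrix of rank 10; reducing to Smith normal form yields diagonal entries (1,1,1,1,1,1,1,1,1,2).

Now H_k = ker ∂_k / im ∂_{k+1}, so:

  H_0: rank C_0 − rank ∂_1 = 6 − 5 = 1, and the invariant factors of ∂_1 are all 1, so H_0 ≅ Z.
  H_1: rank ker ∂_1 − rank ∂_2 = (15 − 5) − 10 = 0, and ∂_2 has invariant factor 2 > 1, so H_1 ≅ Z/2Z.
  H_2: rank ker ∂_2 − rank ∂_3 = (10 − 10) − 0 = 0, and there is no ∂_3, so H_2 ≅ 0.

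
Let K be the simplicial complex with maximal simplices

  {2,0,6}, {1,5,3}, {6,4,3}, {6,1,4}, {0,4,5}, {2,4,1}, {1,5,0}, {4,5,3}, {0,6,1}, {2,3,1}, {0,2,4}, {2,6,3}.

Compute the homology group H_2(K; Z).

Fix the vertex order 0 < 1 < 2 < 3 < 4 < 5 < 6 and write every simplex with vertices in increasing order. Then dim K = 2 and the simplices of K are:

  0-simplices (7): [0], [1], [2], [3], [4], [5], [6]
  1-simplices (18): [0,1], [0,2], [0,4], [0,5], [0,6], [1,2], [1,3], [1,4], [1,5], [1,6], [2,3], [2,4], [2,6], [3,4], [3,5], [3,6], [4,5], [4,6]
  2-simplices (12): [0,1,5], [0,1,6], [0,2,4], [0,2,6], [0,4,5], [1,2,3], [1,2,4], [1,3,5], [1,4,6], [2,3,6], [3,4,5], [3,4,6]

so the chain groups are C_0 ≅ Z^7, C_1 ≅ Z^18, C_2 ≅ Z^12.

The boundary map ∂_1: C_1 → C_0 maps an edge to its endpoints' difference, ∂[p,q] = q − p. For instance
  ∂[0,5] = [5] − [0].
The resulting 7×18 matrix has rank 6, and its Smith normal form has invariant factors (1,1,1,1,1,1).

∂_2: C_2 → C_1 sends each 2-simplex [p,q,r] to [q,r] − [p,r] + [p,q]. For instance
  ∂[1,3,5] = [3,5] − [1,5] + [1,3],
  ∂[3,4,5] = [4,5] − [3,5] + [3,4].
This gives a 18×12 integer matrix of rank 12; reducing to Smith normal form yields diagonal entries (1,1,1,1,1,1,1,1,1,1,1,2).

Computing H_k = (kernel of ∂_k) / (image of ∂_{k+1}):

  H_2: rank ker ∂_2 − rank ∂_3 = (12 − 12) − 0 = 0, and there is no ∂_3, so H_2 ≅ 0.

(K is a triangulation of the real projective plane RP^2.)

H_2 = 0.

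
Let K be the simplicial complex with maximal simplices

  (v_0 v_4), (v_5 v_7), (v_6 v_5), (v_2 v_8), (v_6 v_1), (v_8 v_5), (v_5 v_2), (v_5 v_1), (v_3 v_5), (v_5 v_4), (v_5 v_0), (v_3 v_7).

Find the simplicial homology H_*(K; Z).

We work with the vertex ordering v_0 < v_1 < v_2 < v_3 < v_4 < v_5 < v_6 < v_7 < v_8. The simplices of K, each written with vertices in increasing order, are:

  0-simplices (9): [v_0], [v_1], [v_2], [v_3], [v_4], [v_5], [v_6], [v_7], [v_8]
  1-simplices (12): [v_0,v_4], [v_0,v_5], [v_1,v_5], [v_1,v_6], [v_2,v_5], [v_2,v_8], [v_3,v_5], [v_3,v_7], [v_4,v_5], [v_5,v_6], [v_5,v_7], [v_5,v_8]

Hence C_0 ≅ Z^9, C_1 ≅ Z^12.

The boundary map ∂_1: C_1 → C_0 maps an edge to its endpoints' difference, ∂[p,q] = q − p.
This gives a 9×12 integer matrix of rank 8; reducing to Smith normal form yields diagonal entries (1,1,1,1,1,1,1,1).

Now H_k = ker ∂_k / im ∂_{k+1}, so:

  H_0: rank C_0 − rank ∂_1 = 9 − 8 = 1, and the invariant factors of ∂_1 are all 1, so H_0 ≅ Z.
  H_1: rank ker ∂_1 − rank ∂_2 = (12 − 8) − 0 = 4, and there is no ∂_2, so H_1 ≅ Z^4.

As a check, the Euler characteristic is 9 − 12 = -3, which agrees with 1 − 4 = -3.

H_0 = Z,  H_1 = Z^4.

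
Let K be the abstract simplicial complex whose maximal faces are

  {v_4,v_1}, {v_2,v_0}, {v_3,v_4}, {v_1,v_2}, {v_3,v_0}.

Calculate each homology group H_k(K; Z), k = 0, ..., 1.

Take the total order v_0 < v_1 < v_2 < v_3 < v_4 on the vertex set. Then K (dimension 1) consists of the simplices:

  0-simplices (5): [v_0], [v_1], [v_2], [v_3], [v_4]
  1-simplices (5): [v_0,v_2], [v_0,v_3], [v_1,v_2], [v_1,v_4], [v_3,v_4]

giving chain groups C_0 ≅ Z^5, C_1 ≅ Z^5.

∂_1: C_1 → C_0 is given by ∂[p,q] = [q] − [p]. For instance
  ∂[v_0,v_3] = [v_3] − [v_0].
The 5×5 boundary matrix has rank 4 and Smith normal form diag(1,1,1,1).

Computing H_k = (kernel of ∂_k) / (image of ∂_{k+1}):

  H_0: rank C_0 − rank ∂_1 = 5 − 4 = 1, and the invariant factors of ∂_1 are all 1, so H_0 ≅ Z.
  H_1: rank ker ∂_1 − rank ∂_2 = (5 − 4) − 0 = 1, and there is no ∂_2, so H_1 ≅ Z.

As a check, the Euler characteristic is 5 − 5 = 0, which agrees with 1 − 1 = 0.

H_0 ≅ Z,  H_1 ≅ Z.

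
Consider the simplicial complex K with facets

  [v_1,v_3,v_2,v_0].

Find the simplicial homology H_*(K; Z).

H_0 = Z,  H_1 = 0,  H_2 = 0,  H_3 = 0.

We work with the vertex ordering v_0 < v_1 < v_2 < v_3. The simplices of K, each written with vertices in increasing order, are:

  0-simplices (4): [v_0], [v_1], [v_2], [v_3]
  1-simplices (6): [v_0,v_1], [v_0,v_2], [v_0,v_3], [v_1,v_2], [v_1,v_3], [v_2,v_3]
  2-simplices (4): [v_0,v_1,v_2], [v_0,v_1,v_3], [v_0,v_2,v_3], [v_1,v_2,v_3]
  3-simplices (1): [v_0,v_1,v_2,v_3]

so the chain groups are C_0 ≅ Z^4, C_1 ≅ Z^6, C_2 ≅ Z^4, C_3 ≅ Z^1.

The boundary map ∂_1: C_1 → C_0 maps an edge to its endpoints' difference, ∂[p,q] = q − p.
As a 4×6 matrix over Z this has rank 3, with invariant factors (1,1,1).

Boundary ∂_2: C_2 → C_1 sends each 2-simplex [p,q,r] to [q,r] − [p,r] + [p,q]. For instance
  ∂[v_0,v_2,v_3] = [v_2,v_3] − [v_0,v_3] + [v_0,v_2],
  ∂[v_0,v_1,v_3] = [v_1,v_3] − [v_0,v_3] + [v_0,v_1].
The resulting 6×4 matrix has rank 3, and its Smith normal form has invariant factors (1,1,1).

The boundary map ∂_3: C_3 → C_2 sends each 3-simplex σ to the alternating sum Σ_i (−1)^i (σ with its i-th vertex removed). For instance
  ∂[v_0,v_1,v_2,v_3] = [v_1,v_2,v_3] − [v_0,v_2,v_3] + [v_0,v_1,v_3] − [v_0,v_1,v_2].
The 4×1 boundary matrix has rank 1 and Smith normal form diag(1).

Reading off H_k = ker ∂_k / im ∂_{k+1}:

  H_0: rank C_0 − rank ∂_1 = 4 − 3 = 1, and the invariant factors of ∂_1 are all 1, so H_0 ≅ Z.
  H_1: rank ker ∂_1 − rank ∂_2 = (6 − 3) − 3 = 0, and the invariant factors of ∂_2 are all 1, so H_1 ≅ 0.
  H_2: rank ker ∂_2 − rank ∂_3 = (4 − 3) − 1 = 0, and the invariant factors of ∂_3 are all 1, so H_2 ≅ 0.
  H_3: rank ker ∂_3 − rank ∂_4 = (1 − 1) − 0 = 0, and there is no ∂_4, so H_3 ≅ 0.

As a check, the Euler characteristic is 4 − 6 + 4 − 1 = 1, which agrees with 1 − 0 + 0 − 0 = 1.
(K is a triangulation of the 3-simplex.)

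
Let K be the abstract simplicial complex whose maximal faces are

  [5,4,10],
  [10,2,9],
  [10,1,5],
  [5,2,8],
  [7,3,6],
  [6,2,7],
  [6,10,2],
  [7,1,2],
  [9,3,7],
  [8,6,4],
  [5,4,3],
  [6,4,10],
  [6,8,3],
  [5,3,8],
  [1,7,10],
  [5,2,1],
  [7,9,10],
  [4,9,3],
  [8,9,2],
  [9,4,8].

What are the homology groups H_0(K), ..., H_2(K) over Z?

H_0 = Z,  H_1 = Z ⊕ Z/2,  H_2 = 0.

Fix the vertex order 1 < 2 < 3 < 4 < 5 < 6 < 7 < 8 < 9 < 10 and write every simplex with vertices in increasing order. Then dim K = 2 and the simplices of K are:

  0-simplices (10): [1], [2], [3], [4], [5], [6], [7], [8], [9], [10]
  1-simplices (30): (30 of them)
  2-simplices (20): (20 of them)

Hence C_0 ≅ Z^10, C_1 ≅ Z^30, C_2 ≅ Z^20.

Boundary ∂_1: C_1 → C_0 is given by ∂[p,q] = [q] − [p].
As a 10×30 matrix over Z this has rank 9, with invariant factors (1,1,1,1,1,1,1,1,1).

∂_2: C_2 → C_1 maps a triangle to the signed sum of its edges. For instance
  ∂[4,5,10] = [5,10] − [4,10] + [4,5],
  ∂[4,6,10] = [6,10] − [4,10] + [4,6].
The 30×20 boundary matrix has rank 20 and Smith normal form diag(1,1,1,1,1,1,1,1,1,1,1,1,1,1,1,1,1,1,1,2).

Now H_k = ker ∂_k / im ∂_{k+1}, so:

  H_0: rank C_0 − rank ∂_1 = 10 − 9 = 1, and the invariant factors of ∂_1 are all 1, so H_0 ≅ Z.
  H_1: rank ker ∂_1 − rank ∂_2 = (30 − 9) − 20 = 1, and ∂_2 has invariant factor 2 > 1, so H_1 ≅ Z ⊕ Z/2.
  H_2: rank ker ∂_2 − rank ∂_3 = (20 − 20) − 0 = 0, and there is no ∂_3, so H_2 ≅ 0.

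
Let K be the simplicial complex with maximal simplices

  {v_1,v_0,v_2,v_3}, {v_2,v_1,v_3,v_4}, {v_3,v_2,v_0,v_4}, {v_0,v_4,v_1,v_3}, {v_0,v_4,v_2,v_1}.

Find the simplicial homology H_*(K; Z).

H_0 = Z,  H_1 = 0,  H_2 = 0,  H_3 = Z.

We work with the vertex ordering v_0 < v_1 < v_2 < v_3 < v_4. The simplices of K, each written with vertices in increasing order, are:

  0-simplices (5): [v_0], [v_1], [v_2], [v_3], [v_4]
  1-simplices (10): [v_0,v_1], [v_0,v_2], [v_0,v_3], [v_0,v_4], [v_1,v_2], [v_1,v_3], [v_1,v_4], [v_2,v_3], [v_2,v_4], [v_3,v_4]
  2-simplices (10): [v_0,v_1,v_2], [v_0,v_1,v_3], [v_0,v_1,v_4], [v_0,v_2,v_3], [v_0,v_2,v_4], [v_0,v_3,v_4], [v_1,v_2,v_3], [v_1,v_2,v_4], [v_1,v_3,v_4], [v_2,v_3,v_4]
  3-simplices (5): [v_0,v_1,v_2,v_3], [v_0,v_1,v_2,v_4], [v_0,v_1,v_3,v_4], [v_0,v_2,v_3,v_4], [v_1,v_2,v_3,v_4]

so the chain groups are C_0 ≅ Z^5, C_1 ≅ Z^10, C_2 ≅ Z^10, C_3 ≅ Z^5.

The boundary map ∂_1: C_1 → C_0 maps an edge to its endpoints' difference, ∂[p,q] = q − p.
As a 5×10 matrix over Z this has rank 4, with invariant factors (1,1,1,1).

Boundary ∂_2: C_2 → C_1 maps a triangle to the signed sum of its edges. For instance
  ∂[v_0,v_2,v_3] = [v_2,v_3] − [v_0,v_3] + [v_0,v_2],
  ∂[v_1,v_2,v_3] = [v_2,v_3] − [v_1,v_3] + [v_1,v_2].
As a 10×10 matrix over Z this has rank 6, with invariant factors (1,1,1,1,1,1).

∂_3: C_3 → C_2 sends each 3-simplex σ to the alternating sum Σ_i (−1)^i (σ with its i-th vertex removed). For instance
  ∂[v_0,v_1,v_2,v_3] = [v_1,v_2,v_3] − [v_0,v_2,v_3] + [v_0,v_1,v_3] − [v_0,v_1,v_2],
  ∂[v_0,v_1,v_2,v_4] = [v_1,v_2,v_4] − [v_0,v_2,v_4] + [v_0,v_1,v_4] − [v_0,v_1,v_2].
The resulting 10×5 matrix has rank 4, and its Smith normal form has invariant factors (1,1,1,1).

Computing H_k = (kernel of ∂_k) / (image of ∂_{k+1}):

  H_0: rank C_0 − rank ∂_1 = 5 − 4 = 1, and the invariant factors of ∂_1 are all 1, so H_0 ≅ Z.
  H_1: rank ker ∂_1 − rank ∂_2 = (10 − 4) − 6 = 0, and the invariant factors of ∂_2 are all 1, so H_1 ≅ 0.
  H_2: rank ker ∂_2 − rank ∂_3 = (10 − 6) − 4 = 0, and the invariant factors of ∂_3 are all 1, so H_2 ≅ 0.
  H_3: rank ker ∂_3 − rank ∂_4 = (5 − 4) − 0 = 1, and there is no ∂_4, so H_3 ≅ Z.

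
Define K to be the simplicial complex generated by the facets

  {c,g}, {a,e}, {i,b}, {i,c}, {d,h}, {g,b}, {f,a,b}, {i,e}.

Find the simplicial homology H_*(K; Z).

Take the total order a < b < c < d < e < f < g < h < i on the vertex set. Then K (dimension 2) consists of the simplices:

  0-simplices (9): a, b, c, d, e, f, g, h, i
  1-simplices (10): ab, ae, af, bf, bg, bi, cg, ci, dh, ei
  2-simplices (1): abf

Hence C_0 ≅ Z^9, C_1 ≅ Z^10, C_2 ≅ Z^1.

The boundary map ∂_1: C_1 → C_0 sends each edge [p,q] (with p < q) to q − p. For instance
  ∂ei = i − e.
The resulting 9×10 matrix has rank 7, and its Smith normal form has invariant factors (1,1,1,1,1,1,1).

∂_2: C_2 → C_1 sends each 2-simplex [p,q,r] to [q,r] − [p,r] + [p,q]. For instance
  ∂abf = bf − af + ab.
This gives a 10×1 integer matrix of rank 1; reducing to Smith normal form yields diagonal entries (1).

Now H_k = ker ∂_k / im ∂_{k+1}, so:

  H_0: rank C_0 − rank ∂_1 = 9 − 7 = 2, and the invariant factors of ∂_1 are all 1, so H_0 ≅ Z^2.
  H_1: rank ker ∂_1 − rank ∂_2 = (10 − 7) − 1 = 2, and the invariant factors of ∂_2 are all 1, so H_1 ≅ Z^2.
  H_2: rank ker ∂_2 − rank ∂_3 = (1 − 1) − 0 = 0, and there is no ∂_3, so H_2 ≅ 0.

As a check, the Euler characteristic is 9 − 10 + 1 = 0, which agrees with 2 − 2 + 0 = 0.

H_0 = Z^2,  H_1 = Z^2,  H_2 = 0.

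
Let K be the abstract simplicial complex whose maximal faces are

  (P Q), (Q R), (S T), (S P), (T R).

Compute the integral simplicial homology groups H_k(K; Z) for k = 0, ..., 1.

H_0 = Z,  H_1 = Z.

Take the total order P < Q < R < S < T on the vertex set. Then K (dimension 1) consists of the simplices:

  0-simplices (5): P, Q, R, S, T
  1-simplices (5): PQ, PS, QR, RT, ST

Hence C_0 ≅ Z^5, C_1 ≅ Z^5.

∂_1: C_1 → C_0 is given by ∂[p,q] = [q] − [p].
This gives a 5×5 integer matrix of rank 4; reducing to Smith normal form yields diagonal entries (1,1,1,1).

From H_k ≅ ker(∂_k) / im(∂_{k+1}) we obtain:

  H_0: rank C_0 − rank ∂_1 = 5 − 4 = 1, and the invariant factors of ∂_1 are all 1, so H_0 ≅ Z.
  H_1: rank ker ∂_1 − rank ∂_2 = (5 − 4) − 0 = 1, and there is no ∂_2, so H_1 ≅ Z.

As a check, the Euler characteristic is 5 − 5 = 0, which agrees with 1 − 1 = 0.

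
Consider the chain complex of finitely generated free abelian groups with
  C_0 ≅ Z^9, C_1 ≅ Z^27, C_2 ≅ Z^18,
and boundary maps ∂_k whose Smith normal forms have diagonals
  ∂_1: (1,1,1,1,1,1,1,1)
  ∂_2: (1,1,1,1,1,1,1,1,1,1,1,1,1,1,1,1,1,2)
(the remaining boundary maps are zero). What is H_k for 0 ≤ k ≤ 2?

H_0 ≅ Z,  H_1 ≅ Z ⊕ Z/2,  H_2 = 0.

H_0: b_0 = 9 − 0 − 8 = 1; torsion from ∂_1 factors > 1: none. So H_0 ≅ Z.
H_1: b_1 = 27 − 8 − 18 = 1; torsion from ∂_2 factors > 1: [2]. So H_1 ≅ Z ⊕ Z/2.
H_2: b_2 = 18 − 18 − 0 = 0; torsion from ∂_3 factors > 1: none. So H_2 ≅ 0.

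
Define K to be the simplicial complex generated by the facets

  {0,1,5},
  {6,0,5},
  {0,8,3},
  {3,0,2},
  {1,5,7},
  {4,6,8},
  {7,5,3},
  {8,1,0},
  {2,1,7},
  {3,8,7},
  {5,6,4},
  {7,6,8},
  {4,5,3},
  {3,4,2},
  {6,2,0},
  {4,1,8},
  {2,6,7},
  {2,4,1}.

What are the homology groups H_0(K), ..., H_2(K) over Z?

H_0 ≅ Z,  H_1 ≅ Z^2,  H_2 ≅ Z.

Fix the vertex order 0 < 1 < 2 < 3 < 4 < 5 < 6 < 7 < 8 and write every simplex with vertices in increasing order. Then dim K = 2 and the simplices of K are:

  0-simplices (9): [0], [1], [2], [3], [4], [5], [6], [7], [8]
  1-simplices (27): (27 of them)
  2-simplices (18): [0,1,5], [0,1,8], [0,2,3], [0,2,6], [0,3,8], [0,5,6], [1,2,4], [1,2,7], [1,4,8], [1,5,7], [2,3,4], [2,6,7], [3,4,5], [3,5,7], [3,7,8], [4,5,6], [4,6,8], [6,7,8]

so the chain groups are C_0 ≅ Z^9, C_1 ≅ Z^27, C_2 ≅ Z^18.

∂_1: C_1 → C_0 sends each edge [p,q] (with p < q) to q − p.
The 9×27 boundary matrix has rank 8 and Smith normal form diag(1,1,1,1,1,1,1,1).

Boundary ∂_2: C_2 → C_1 maps a triangle to the signed sum of its edges. For instance
  ∂[3,7,8] = [7,8] − [3,8] + [3,7],
  ∂[0,1,5] = [1,5] − [0,5] + [0,1].
The 27×18 boundary matrix has rank 17 and Smith normal form diag(1,1,1,1,1,1,1,1,1,1,1,1,1,1,1,1,1).

From H_k ≅ ker(∂_k) / im(∂_{k+1}) we obtain:

  H_0: rank C_0 − rank ∂_1 = 9 − 8 = 1, and the invariant factors of ∂_1 are all 1, so H_0 ≅ Z.
  H_1: rank ker ∂_1 − rank ∂_2 = (27 − 8) − 17 = 2, and the invariant factors of ∂_2 are all 1, so H_1 ≅ Z^2.
  H_2: rank ker ∂_2 − rank ∂_3 = (18 − 17) − 0 = 1, and there is no ∂_3, so H_2 ≅ Z.

As a check, the Euler characteristic is 9 − 27 + 18 = 0, which agrees with 1 − 2 + 1 = 0.
(K is a triangulation of the torus T^2.)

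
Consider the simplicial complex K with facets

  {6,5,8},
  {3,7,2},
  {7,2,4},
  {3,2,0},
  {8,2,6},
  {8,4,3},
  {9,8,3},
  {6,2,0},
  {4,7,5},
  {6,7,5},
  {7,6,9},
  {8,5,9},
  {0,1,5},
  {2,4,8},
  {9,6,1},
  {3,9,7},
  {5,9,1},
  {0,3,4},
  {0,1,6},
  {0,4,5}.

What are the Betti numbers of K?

b_0 = 1, b_1 = 1, b_2 = 0.

We work with the vertex ordering 0 < 1 < 2 < 3 < 4 < 5 < 6 < 7 < 8 < 9. The simplices of K, each written with vertices in increasing order, are:

  0-simplices (10): [0], [1], [2], [3], [4], [5], [6], [7], [8], [9]
  1-simplices (30): (30 of them)
  2-simplices (20): (20 of them)

giving chain groups C_0 ≅ Z^10, C_1 ≅ Z^30, C_2 ≅ Z^20.

∂_1: C_1 → C_0 is given by ∂[p,q] = [q] − [p].
The 10×30 boundary matrix has rank 9 and Smith normal form diag(1,1,1,1,1,1,1,1,1).

Boundary ∂_2: C_2 → C_1 maps a triangle to the signed sum of its edges. For instance
  ∂[2,4,8] = [4,8] − [2,8] + [2,4],
  ∂[5,8,9] = [8,9] − [5,9] + [5,8].
This gives a 30×20 integer matrix of rank 20; reducing to Smith normal form yields diagonal entries (1,1,1,1,1,1,1,1,1,1,1,1,1,1,1,1,1,1,1,2).

Now H_k = ker ∂_k / im ∂_{k+1}, so:

  H_0: rank C_0 − rank ∂_1 = 10 − 9 = 1, and the invariant factors of ∂_1 are all 1, so H_0 = Z.
  H_1: rank ker ∂_1 − rank ∂_2 = (30 − 9) − 20 = 1, and ∂_2 has invariant factor 2 > 1, so H_1 = Z ⊕ Z_2.
  H_2: rank ker ∂_2 − rank ∂_3 = (20 − 20) − 0 = 0, and there is no ∂_3, so H_2 = 0.

As a check, the Euler characteristic is 10 − 30 + 20 = 0, which agrees with 1 − 1 + 0 = 0.

Hence the Betti numbers are b_0 = 1, b_1 = 1, b_2 = 0.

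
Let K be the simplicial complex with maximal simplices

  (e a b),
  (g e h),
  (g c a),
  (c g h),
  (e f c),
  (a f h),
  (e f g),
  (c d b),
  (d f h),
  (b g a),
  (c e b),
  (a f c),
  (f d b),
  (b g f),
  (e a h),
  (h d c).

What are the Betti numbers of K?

b_0 = 1, b_1 = 2, b_2 = 1.

Order the vertices as a < b < c < d < e < f < g < h. Listing each simplex with vertices in this order, K has dimension 2 with simplices:

  0-simplices (8): a, b, c, d, e, f, g, h
  1-simplices (24): ab, ac, ae, af, ag, ah, bc, bd, be, bf, bg, cd, ce, cf, cg, ch, df, dh, ef, eg, eh, fg, fh, gh
  2-simplices (16): abe, abg, acf, acg, aeh, afh, bcd, bce, bdf, bfg, cdh, cef, cgh, dfh, efg, egh

giving chain groups C_0 ≅ Z^8, C_1 ≅ Z^24, C_2 ≅ Z^16.

The boundary map ∂_1: C_1 → C_0 maps an edge to its endpoints' difference, ∂[p,q] = q − p.
The resulting 8×24 matrix has rank 7, and its Smith normal form has invariant factors (1,1,1,1,1,1,1).

Boundary ∂_2: C_2 → C_1 acts by ∂[p,q,r] = [q,r] − [p,r] + [p,q]. For instance
  ∂abg = bg − ag + ab,
  ∂acg = cg − ag + ac.
This gives a 24×16 integer matrix of rank 15; reducing to Smith normal form yields diagonal entries (1,1,1,1,1,1,1,1,1,1,1,1,1,1,1).

Reading off H_k = ker ∂_k / im ∂_{k+1}:

  H_0: rank C_0 − rank ∂_1 = 8 − 7 = 1, and the invariant factors of ∂_1 are all 1, so H_0 = Z.
  H_1: rank ker ∂_1 − rank ∂_2 = (24 − 7) − 15 = 2, and the invariant factors of ∂_2 are all 1, so H_1 = Z^2.
  H_2: rank ker ∂_2 − rank ∂_3 = (16 − 15) − 0 = 1, and there is no ∂_3, so H_2 = Z.

(K is a triangulation of the torus T^2.)

Hence the Betti numbers are b_0 = 1, b_1 = 2, b_2 = 1.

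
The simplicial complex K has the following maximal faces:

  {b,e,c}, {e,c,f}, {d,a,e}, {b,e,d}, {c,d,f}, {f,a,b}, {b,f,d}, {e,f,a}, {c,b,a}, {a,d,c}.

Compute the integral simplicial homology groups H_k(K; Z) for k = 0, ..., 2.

H_0 ≅ Z,  H_1 ≅ Z_2,  H_2 = 0.

Fix the vertex order a < b < c < d < e < f and write every simplex with vertices in increasing order. Then dim K = 2 and the simplices of K are:

  0-simplices (6): a, b, c, d, e, f
  1-simplices (15): ab, ac, ad, ae, af, bc, bd, be, bf, cd, ce, cf, de, df, ef
  2-simplices (10): abc, abf, acd, ade, aef, bce, bde, bdf, cdf, cef

so the chain groups are C_0 ≅ Z^6, C_1 ≅ Z^15, C_2 ≅ Z^10.

Boundary ∂_1: C_1 → C_0 sends each edge [p,q] (with p < q) to q − p.
The resulting 6×15 matrix has rank 5, and its Smith normal form has invariant factors (1,1,1,1,1).

The boundary map ∂_2: C_2 → C_1 acts by ∂[p,q,r] = [q,r] − [p,r] + [p,q]. For instance
  ∂bdf = df − bf + bd,
  ∂bde = de − be + bd.
The 15×10 boundary matrix has rank 10 and Smith normal form diag(1,1,1,1,1,1,1,1,1,2).

From H_k ≅ ker(∂_k) / im(∂_{k+1}) we obtain:

  H_0: rank C_0 − rank ∂_1 = 6 − 5 = 1, and the invariant factors of ∂_1 are all 1, so H_0 ≅ Z.
  H_1: rank ker ∂_1 − rank ∂_2 = (15 − 5) − 10 = 0, and ∂_2 has invariant factor 2 > 1, so H_1 ≅ Z_2.
  H_2: rank ker ∂_2 − rank ∂_3 = (10 − 10) − 0 = 0, and there is no ∂_3, so H_2 ≅ 0.

As a check, the Euler characteristic is 6 − 15 + 10 = 1, which agrees with 1 − 0 + 0 = 1.
(K is a triangulation of the real projective plane RP^2.)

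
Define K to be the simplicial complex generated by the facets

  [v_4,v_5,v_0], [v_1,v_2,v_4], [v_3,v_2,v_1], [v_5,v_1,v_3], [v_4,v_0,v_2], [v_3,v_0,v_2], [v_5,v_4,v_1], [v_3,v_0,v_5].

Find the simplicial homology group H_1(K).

Order the vertices as v_0 < v_1 < v_2 < v_3 < v_4 < v_5. Listing each simplex with vertices in this order, K has dimension 2 with simplices:

  0-simplices (6): [v_0], [v_1], [v_2], [v_3], [v_4], [v_5]
  1-simplices (12): [v_0,v_2], [v_0,v_3], [v_0,v_4], [v_0,v_5], [v_1,v_2], [v_1,v_3], [v_1,v_4], [v_1,v_5], [v_2,v_3], [v_2,v_4], [v_3,v_5], [v_4,v_5]
  2-simplices (8): [v_0,v_2,v_3], [v_0,v_2,v_4], [v_0,v_3,v_5], [v_0,v_4,v_5], [v_1,v_2,v_3], [v_1,v_2,v_4], [v_1,v_3,v_5], [v_1,v_4,v_5]

giving chain groups C_0 ≅ Z^6, C_1 ≅ Z^12, C_2 ≅ Z^8.

The boundary map ∂_1: C_1 → C_0 maps an edge to its endpoints' difference, ∂[p,q] = q − p. For instance
  ∂[v_1,v_3] = [v_3] − [v_1].
As a 6×12 matrix over Z this has rank 5, with invariant factors (1,1,1,1,1).

The boundary map ∂_2: C_2 → C_1 acts by ∂[p,q,r] = [q,r] − [p,r] + [p,q]. For instance
  ∂[v_1,v_4,v_5] = [v_4,v_5] − [v_1,v_5] + [v_1,v_4],
  ∂[v_0,v_2,v_3] = [v_2,v_3] − [v_0,v_3] + [v_0,v_2].
The resulting 12×8 matrix has rank 7, and its Smith normal form has invariant factors (1,1,1,1,1,1,1).

Now H_k = ker ∂_k / im ∂_{k+1}, so:

  H_1: rank ker ∂_1 − rank ∂_2 = (12 − 5) − 7 = 0, and the invariant factors of ∂_2 are all 1, so H_1 ≅ 0.

(K is a triangulation of the 2-sphere S^2.)

H_1 = 0.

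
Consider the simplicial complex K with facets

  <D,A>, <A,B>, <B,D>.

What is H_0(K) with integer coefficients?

H_0 = Z.

Order the vertices as A < B < D. Listing each simplex with vertices in this order, K has dimension 1 with simplices:

  0-simplices (3): A, B, D
  1-simplices (3): AB, AD, BD

Hence C_0 ≅ Z^3, C_1 ≅ Z^3.

Boundary ∂_1: C_1 → C_0 sends each edge [p,q] (with p < q) to q − p.
The resulting 3×3 matrix has rank 2, and its Smith normal form has invariant factors (1,1).

Computing H_k = (kernel of ∂_k) / (image of ∂_{k+1}):

  H_0: rank C_0 − rank ∂_1 = 3 − 2 = 1, and the invariant factors of ∂_1 are all 1, so H_0 ≅ Z.

(K is a triangulation of the circle S^1.)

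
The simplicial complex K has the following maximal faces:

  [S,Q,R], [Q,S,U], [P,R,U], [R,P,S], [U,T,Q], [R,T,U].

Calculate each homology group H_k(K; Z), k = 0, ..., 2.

H_0 = Z,  H_1 = Z,  H_2 = 0.

K has 6 vertices, 12 edges, 6 triangles.
rank ∂_0 = 0, rank ∂_1 = 5 ⇒ b_0 = 6 − 0 − 5 = 1; all invariant factors of ∂_1 are 1 so no torsion. So H_0 = Z.
rank ∂_1 = 5, rank ∂_2 = 6 ⇒ b_1 = 12 − 5 − 6 = 1; all invariant factors of ∂_2 are 1 so no torsion. So H_1 = Z.
rank ∂_2 = 6, rank ∂_3 = 0 ⇒ b_2 = 6 − 6 − 0 = 0. So H_2 = 0.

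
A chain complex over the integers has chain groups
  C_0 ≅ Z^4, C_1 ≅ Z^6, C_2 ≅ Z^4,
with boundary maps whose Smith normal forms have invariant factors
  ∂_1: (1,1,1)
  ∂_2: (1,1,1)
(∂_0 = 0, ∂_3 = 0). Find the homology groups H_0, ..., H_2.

H_0 = Z,  H_1 = 0,  H_2 = Z.

H_0: b_0 = 4 − 0 − 3 = 1; torsion from ∂_1 factors > 1: none. So H_0 = Z.
H_1: b_1 = 6 − 3 − 3 = 0; torsion from ∂_2 factors > 1: none. So H_1 = 0.
H_2: b_2 = 4 − 3 − 0 = 1; torsion from ∂_3 factors > 1: none. So H_2 = Z.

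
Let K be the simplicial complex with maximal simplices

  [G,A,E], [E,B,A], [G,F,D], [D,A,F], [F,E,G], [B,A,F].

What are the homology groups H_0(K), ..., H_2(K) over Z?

H_0 ≅ Z,  H_1 ≅ Z,  H_2 = 0.

We work with the vertex ordering A < B < D < E < F < G. The simplices of K, each written with vertices in increasing order, are:

  0-simplices (6): A, B, D, E, F, G
  1-simplices (12): AB, AD, AE, AF, AG, BE, BF, DF, DG, EF, EG, FG
  2-simplices (6): ABE, ABF, ADF, AEG, DFG, EFG

giving chain groups C_0 ≅ Z^6, C_1 ≅ Z^12, C_2 ≅ Z^6.

The boundary map ∂_1: C_1 → C_0 is given by ∂[p,q] = [q] − [p]. For instance
  ∂DF = F − D.
The resulting 6×12 matrix has rank 5, and its Smith normal form has invariant factors (1,1,1,1,1).

∂_2: C_2 → C_1 acts by ∂[p,q,r] = [q,r] − [p,r] + [p,q]. For instance
  ∂DFG = FG − DG + DF,
  ∂EFG = FG − EG + EF.
The 12×6 boundary matrix has rank 6 and Smith normal form diag(1,1,1,1,1,1).

From H_k ≅ ker(∂_k) / im(∂_{k+1}) we obtain:

  H_0: rank C_0 − rank ∂_1 = 6 − 5 = 1, and the invariant factors of ∂_1 are all 1, so H_0 = Z.
  H_1: rank ker ∂_1 − rank ∂_2 = (12 − 5) − 6 = 1, and the invariant factors of ∂_2 are all 1, so H_1 = Z.
  H_2: rank ker ∂_2 − rank ∂_3 = (6 − 6) − 0 = 0, and there is no ∂_3, so H_2 = 0.

(K is a triangulation of the cylinder S^1 x I.)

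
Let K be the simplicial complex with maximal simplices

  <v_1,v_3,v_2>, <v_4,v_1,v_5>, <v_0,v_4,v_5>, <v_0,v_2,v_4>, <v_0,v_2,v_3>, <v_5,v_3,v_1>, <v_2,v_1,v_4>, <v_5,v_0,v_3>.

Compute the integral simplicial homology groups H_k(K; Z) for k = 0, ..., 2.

H_0 ≅ Z,  H_1 = 0,  H_2 ≅ Z.

Order the vertices as v_0 < v_1 < v_2 < v_3 < v_4 < v_5. Listing each simplex with vertices in this order, K has dimension 2 with simplices:

  0-simplices (6): [v_0], [v_1], [v_2], [v_3], [v_4], [v_5]
  1-simplices (12): [v_0,v_2], [v_0,v_3], [v_0,v_4], [v_0,v_5], [v_1,v_2], [v_1,v_3], [v_1,v_4], [v_1,v_5], [v_2,v_3], [v_2,v_4], [v_3,v_5], [v_4,v_5]
  2-simplices (8): [v_0,v_2,v_3], [v_0,v_2,v_4], [v_0,v_3,v_5], [v_0,v_4,v_5], [v_1,v_2,v_3], [v_1,v_2,v_4], [v_1,v_3,v_5], [v_1,v_4,v_5]

Hence C_0 ≅ Z^6, C_1 ≅ Z^12, C_2 ≅ Z^8.

The boundary map ∂_1: C_1 → C_0 maps an edge to its endpoints' difference, ∂[p,q] = q − p. For instance
  ∂[v_0,v_4] = [v_4] − [v_0].
The 6×12 boundary matrix has rank 5 and Smith normal form diag(1,1,1,1,1).

The boundary map ∂_2: C_2 → C_1 sends each 2-simplex [p,q,r] to [q,r] − [p,r] + [p,q]. For instance
  ∂[v_1,v_3,v_5] = [v_3,v_5] − [v_1,v_5] + [v_1,v_3],
  ∂[v_0,v_3,v_5] = [v_3,v_5] − [v_0,v_5] + [v_0,v_3].
As a 12×8 matrix over Z this has rank 7, with invariant factors (1,1,1,1,1,1,1).

Now H_k = ker ∂_k / im ∂_{k+1}, so:

  H_0: rank C_0 − rank ∂_1 = 6 − 5 = 1, and the invariant factors of ∂_1 are all 1, so H_0 = Z.
  H_1: rank ker ∂_1 − rank ∂_2 = (12 − 5) − 7 = 0, and the invariant factors of ∂_2 are all 1, so H_1 = 0.
  H_2: rank ker ∂_2 − rank ∂_3 = (8 − 7) − 0 = 1, and there is no ∂_3, so H_2 = Z.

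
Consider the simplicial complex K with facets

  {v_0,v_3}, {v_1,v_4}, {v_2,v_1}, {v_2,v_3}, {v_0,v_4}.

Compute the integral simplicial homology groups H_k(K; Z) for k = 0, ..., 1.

K has 5 vertices, 5 edges.
rank ∂_0 = 0, rank ∂_1 = 4 ⇒ b_0 = 5 − 0 − 4 = 1; all invariant factors of ∂_1 are 1 so no torsion. So H_0 = Z.
rank ∂_1 = 4, rank ∂_2 = 0 ⇒ b_1 = 5 − 4 − 0 = 1. So H_1 = Z.

H_0 ≅ Z,  H_1 ≅ Z.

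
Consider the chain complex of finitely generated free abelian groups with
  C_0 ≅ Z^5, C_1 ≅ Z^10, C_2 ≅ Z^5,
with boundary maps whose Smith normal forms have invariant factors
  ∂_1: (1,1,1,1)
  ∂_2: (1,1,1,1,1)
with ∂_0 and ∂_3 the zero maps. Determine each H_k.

H_0 ≅ Z,  H_1 ≅ Z,  H_2 = 0.

H_0: b_0 = 5 − 0 − 4 = 1; torsion from ∂_1 factors > 1: none. So H_0 ≅ Z.
H_1: b_1 = 10 − 4 − 5 = 1; torsion from ∂_2 factors > 1: none. So H_1 ≅ Z.
H_2: b_2 = 5 − 5 − 0 = 0; torsion from ∂_3 factors > 1: none. So H_2 ≅ 0.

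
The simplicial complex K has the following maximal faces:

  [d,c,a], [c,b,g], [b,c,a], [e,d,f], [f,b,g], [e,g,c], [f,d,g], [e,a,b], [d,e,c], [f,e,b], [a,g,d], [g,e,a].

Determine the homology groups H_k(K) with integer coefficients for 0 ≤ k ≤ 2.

H_0 = Z,  H_1 = Z/2,  H_2 = 0.

Order the vertices as a < b < c < d < e < f < g. Listing each simplex with vertices in this order, K has dimension 2 with simplices:

  0-simplices (7): a, b, c, d, e, f, g
  1-simplices (18): ab, ac, ad, ae, ag, bc, be, bf, bg, cd, ce, cg, de, df, dg, ef, eg, fg
  2-simplices (12): abc, abe, acd, adg, aeg, bcg, bef, bfg, cde, ceg, def, dfg

Hence C_0 ≅ Z^7, C_1 ≅ Z^18, C_2 ≅ Z^12.

Boundary ∂_1: C_1 → C_0 sends each edge [p,q] (with p < q) to q − p. For instance
  ∂ab = b − a.
The 7×18 boundary matrix has rank 6 and Smith normal form diag(1,1,1,1,1,1).

∂_2: C_2 → C_1 sends each 2-simplex [p,q,r] to [q,r] − [p,r] + [p,q]. For instance
  ∂bef = ef − bf + be,
  ∂def = ef − df + de.
This gives a 18×12 integer matrix of rank 12; reducing to Smith normal form yields diagonal entries (1,1,1,1,1,1,1,1,1,1,1,2).

Now H_k = ker ∂_k / im ∂_{k+1}, so:

  H_0: rank C_0 − rank ∂_1 = 7 − 6 = 1, and the invariant factors of ∂_1 are all 1, so H_0 = Z.
  H_1: rank ker ∂_1 − rank ∂_2 = (18 − 6) − 12 = 0, and ∂_2 has invariant factor 2 > 1, so H_1 = Z/2.
  H_2: rank ker ∂_2 − rank ∂_3 = (12 − 12) − 0 = 0, and there is no ∂_3, so H_2 = 0.

(K is a triangulation of the real projective plane RP^2.)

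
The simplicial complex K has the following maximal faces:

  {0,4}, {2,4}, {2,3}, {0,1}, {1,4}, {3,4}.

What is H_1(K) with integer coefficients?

H_1 = Z^2.

Take the total order 0 < 1 < 2 < 3 < 4 on the vertex set. Then K (dimension 1) consists of the simplices:

  0-simplices (5): [0], [1], [2], [3], [4]
  1-simplices (6): [0,1], [0,4], [1,4], [2,3], [2,4], [3,4]

giving chain groups C_0 ≅ Z^5, C_1 ≅ Z^6.

The boundary map ∂_1: C_1 → C_0 sends each edge [p,q] (with p < q) to q − p. For instance
  ∂[0,1] = [1] − [0].
The 5×6 boundary matrix has rank 4 and Smith normal form diag(1,1,1,1).

Reading off H_k = ker ∂_k / im ∂_{k+1}:

  H_1: rank ker ∂_1 − rank ∂_2 = (6 − 4) − 0 = 2, and there is no ∂_2, so H_1 ≅ Z^2.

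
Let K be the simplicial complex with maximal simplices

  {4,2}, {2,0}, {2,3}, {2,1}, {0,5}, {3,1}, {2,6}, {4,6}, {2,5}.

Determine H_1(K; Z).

H_1 = Z^3.

Fix the vertex order 0 < 1 < 2 < 3 < 4 < 5 < 6 and write every simplex with vertices in increasing order. Then dim K = 1 and the simplices of K are:

  0-simplices (7): [0], [1], [2], [3], [4], [5], [6]
  1-simplices (9): [0,2], [0,5], [1,2], [1,3], [2,3], [2,4], [2,5], [2,6], [4,6]

giving chain groups C_0 ≅ Z^7, C_1 ≅ Z^9.

∂_1: C_1 → C_0 sends each edge [p,q] (with p < q) to q − p. For instance
  ∂[2,6] = [6] − [2].
As a 7×9 matrix over Z this has rank 6, with invariant factors (1,1,1,1,1,1).

Now H_k = ker ∂_k / im ∂_{k+1}, so:

  H_1: rank ker ∂_1 − rank ∂_2 = (9 − 6) − 0 = 3, and there is no ∂_2, so H_1 = Z^3.

(K is a triangulation of a wedge of 3 circles.)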